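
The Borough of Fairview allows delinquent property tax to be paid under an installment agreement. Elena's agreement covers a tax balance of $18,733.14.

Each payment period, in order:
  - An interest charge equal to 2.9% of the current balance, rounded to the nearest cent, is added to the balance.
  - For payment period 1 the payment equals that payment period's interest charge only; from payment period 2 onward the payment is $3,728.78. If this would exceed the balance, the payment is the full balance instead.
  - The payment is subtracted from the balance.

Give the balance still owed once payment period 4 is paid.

# | Opening | Interest | Payment | End bal
1 | $18,733.14 | $543.26 | $543.26 | $18,733.14
2 | $18,733.14 | $543.26 | $3,728.78 | $15,547.62
3 | $15,547.62 | $450.88 | $3,728.78 | $12,269.72
4 | $12,269.72 | $355.82 | $3,728.78 | $8,896.76

$8,896.76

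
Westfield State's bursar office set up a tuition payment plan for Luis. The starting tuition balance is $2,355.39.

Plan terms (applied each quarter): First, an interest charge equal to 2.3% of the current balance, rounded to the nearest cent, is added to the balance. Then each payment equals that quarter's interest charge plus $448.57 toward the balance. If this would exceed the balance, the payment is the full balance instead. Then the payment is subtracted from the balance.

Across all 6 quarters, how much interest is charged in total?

$170.29

# | Opening | Interest | Payment | End bal
1 | $2,355.39 | $54.17 | $502.74 | $1,906.82
2 | $1,906.82 | $43.86 | $492.43 | $1,458.25
3 | $1,458.25 | $33.54 | $482.11 | $1,009.68
4 | $1,009.68 | $23.22 | $471.79 | $561.11
5 | $561.11 | $12.91 | $461.48 | $112.54
6 | $112.54 | $2.59 | $115.13 | $0.00
Total interest: $54.17 + $43.86 + $33.54 + $23.22 + $12.91 + $2.59 = $170.29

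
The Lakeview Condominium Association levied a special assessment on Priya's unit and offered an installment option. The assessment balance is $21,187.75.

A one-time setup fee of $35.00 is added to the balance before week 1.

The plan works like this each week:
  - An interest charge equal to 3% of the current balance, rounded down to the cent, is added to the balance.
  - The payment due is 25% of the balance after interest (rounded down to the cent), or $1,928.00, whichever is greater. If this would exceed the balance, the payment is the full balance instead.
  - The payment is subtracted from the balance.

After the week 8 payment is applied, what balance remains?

$420.52

# | Opening | Interest | Payment | End bal
1 | $21,222.75 | $636.68 | $5,464.85 | $16,394.58
2 | $16,394.58 | $491.83 | $4,221.60 | $12,664.81
3 | $12,664.81 | $379.94 | $3,261.18 | $9,783.57
4 | $9,783.57 | $293.50 | $2,519.26 | $7,557.81
5 | $7,557.81 | $226.73 | $1,946.13 | $5,838.41
6 | $5,838.41 | $175.15 | $1,928.00 | $4,085.56
7 | $4,085.56 | $122.56 | $1,928.00 | $2,280.12
8 | $2,280.12 | $68.40 | $1,928.00 | $420.52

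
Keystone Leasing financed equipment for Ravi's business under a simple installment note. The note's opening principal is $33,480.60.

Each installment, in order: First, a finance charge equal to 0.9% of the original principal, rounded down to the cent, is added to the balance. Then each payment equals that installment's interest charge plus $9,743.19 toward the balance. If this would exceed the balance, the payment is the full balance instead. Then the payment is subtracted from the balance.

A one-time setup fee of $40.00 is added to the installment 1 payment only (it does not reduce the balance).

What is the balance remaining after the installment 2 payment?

Installment 1: opening $33,480.60; interest $301.32 → $33,781.92; payment $10,044.51 (+ $40.00 fee); balance $23,737.41
Installment 2: opening $23,737.41; interest $301.32 → $24,038.73; payment $10,044.51; balance $13,994.22

$13,994.22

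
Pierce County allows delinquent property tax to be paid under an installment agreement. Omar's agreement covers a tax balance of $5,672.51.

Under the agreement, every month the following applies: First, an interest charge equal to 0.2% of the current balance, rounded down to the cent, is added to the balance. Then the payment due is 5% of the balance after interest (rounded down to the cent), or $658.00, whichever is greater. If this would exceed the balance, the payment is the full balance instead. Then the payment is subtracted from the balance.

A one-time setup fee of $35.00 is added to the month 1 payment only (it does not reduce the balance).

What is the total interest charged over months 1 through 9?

Month 1: $5,672.51 +$11.34 interest = $5,683.85; pay $658.00 (+ $35.00 fee) → $5,025.85
Month 2: $5,025.85 +$10.05 interest = $5,035.90; pay $658.00 → $4,377.90
Month 3: $4,377.90 +$8.75 interest = $4,386.65; pay $658.00 → $3,728.65
Month 4: $3,728.65 +$7.45 interest = $3,736.10; pay $658.00 → $3,078.10
Month 5: $3,078.10 +$6.15 interest = $3,084.25; pay $658.00 → $2,426.25
Month 6: $2,426.25 +$4.85 interest = $2,431.10; pay $658.00 → $1,773.10
Month 7: $1,773.10 +$3.54 interest = $1,776.64; pay $658.00 → $1,118.64
Month 8: $1,118.64 +$2.23 interest = $1,120.87; pay $658.00 → $462.87
Month 9: $462.87 +$0.92 interest = $463.79; pay $463.79 → $0.00
Total interest: $11.34 + $10.05 + $8.75 + $7.45 + $6.15 + $4.85 + $3.54 + $2.23 + $0.92 = $55.28

$55.28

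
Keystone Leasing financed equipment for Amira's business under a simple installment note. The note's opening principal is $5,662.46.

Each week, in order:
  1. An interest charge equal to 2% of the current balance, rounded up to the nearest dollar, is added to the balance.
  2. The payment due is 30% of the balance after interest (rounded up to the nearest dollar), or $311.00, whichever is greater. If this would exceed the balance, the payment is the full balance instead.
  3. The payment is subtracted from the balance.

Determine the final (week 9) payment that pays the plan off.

$158.46

Week 1: $5,662.46 +$114.00 interest = $5,776.46; pay $1,733.00 → $4,043.46
Week 2: $4,043.46 +$81.00 interest = $4,124.46; pay $1,238.00 → $2,886.46
Week 3: $2,886.46 +$58.00 interest = $2,944.46; pay $884.00 → $2,060.46
Week 4: $2,060.46 +$42.00 interest = $2,102.46; pay $631.00 → $1,471.46
Week 5: $1,471.46 +$30.00 interest = $1,501.46; pay $451.00 → $1,050.46
Week 6: $1,050.46 +$22.00 interest = $1,072.46; pay $322.00 → $750.46
Week 7: $750.46 +$16.00 interest = $766.46; pay $311.00 → $455.46
Week 8: $455.46 +$10.00 interest = $465.46; pay $311.00 → $154.46
Week 9: $154.46 +$4.00 interest = $158.46; pay $158.46 → $0.00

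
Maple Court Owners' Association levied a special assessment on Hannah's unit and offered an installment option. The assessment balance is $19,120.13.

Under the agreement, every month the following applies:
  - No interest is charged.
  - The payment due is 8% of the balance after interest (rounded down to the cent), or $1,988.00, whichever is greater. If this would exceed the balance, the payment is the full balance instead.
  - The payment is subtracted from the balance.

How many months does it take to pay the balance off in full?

10

Month 1: opening $19,120.13; payment $1,988.00; balance $17,132.13
Month 2: opening $17,132.13; payment $1,988.00; balance $15,144.13
Month 3: opening $15,144.13; payment $1,988.00; balance $13,156.13
Month 4: opening $13,156.13; payment $1,988.00; balance $11,168.13
Month 5: opening $11,168.13; payment $1,988.00; balance $9,180.13
Month 6: opening $9,180.13; payment $1,988.00; balance $7,192.13
Month 7: opening $7,192.13; payment $1,988.00; balance $5,204.13
Month 8: opening $5,204.13; payment $1,988.00; balance $3,216.13
Month 9: opening $3,216.13; payment $1,988.00; balance $1,228.13
Month 10: opening $1,228.13; payment $1,228.13; balance $0.00
Balance reaches $0.00 in month 10.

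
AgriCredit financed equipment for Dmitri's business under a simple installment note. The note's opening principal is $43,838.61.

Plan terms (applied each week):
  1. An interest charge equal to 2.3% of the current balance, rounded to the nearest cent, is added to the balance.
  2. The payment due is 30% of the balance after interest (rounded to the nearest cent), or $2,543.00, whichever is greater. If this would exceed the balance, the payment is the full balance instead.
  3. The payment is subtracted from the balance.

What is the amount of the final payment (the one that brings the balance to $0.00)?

$1,055.90

# | Opening | Interest | Payment | End bal
1 | $43,838.61 | $1,008.29 | $13,454.07 | $31,392.83
2 | $31,392.83 | $722.04 | $9,634.46 | $22,480.41
3 | $22,480.41 | $517.05 | $6,899.24 | $16,098.22
4 | $16,098.22 | $370.26 | $4,940.54 | $11,527.94
5 | $11,527.94 | $265.14 | $3,537.92 | $8,255.16
6 | $8,255.16 | $189.87 | $2,543.00 | $5,902.03
7 | $5,902.03 | $135.75 | $2,543.00 | $3,494.78
8 | $3,494.78 | $80.38 | $2,543.00 | $1,032.16
9 | $1,032.16 | $23.74 | $1,055.90 | $0.00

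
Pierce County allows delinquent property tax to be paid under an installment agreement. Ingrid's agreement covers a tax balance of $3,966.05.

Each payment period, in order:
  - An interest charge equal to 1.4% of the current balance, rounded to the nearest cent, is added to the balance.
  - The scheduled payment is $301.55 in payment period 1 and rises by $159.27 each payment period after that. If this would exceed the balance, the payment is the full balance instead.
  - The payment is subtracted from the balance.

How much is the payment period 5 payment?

# | Opening | Interest | Payment | End bal
1 | $3,966.05 | $55.52 | $301.55 | $3,720.02
2 | $3,720.02 | $52.08 | $460.82 | $3,311.28
3 | $3,311.28 | $46.36 | $620.09 | $2,737.55
4 | $2,737.55 | $38.33 | $779.36 | $1,996.52
5 | $1,996.52 | $27.95 | $938.63 | $1,085.84

$938.63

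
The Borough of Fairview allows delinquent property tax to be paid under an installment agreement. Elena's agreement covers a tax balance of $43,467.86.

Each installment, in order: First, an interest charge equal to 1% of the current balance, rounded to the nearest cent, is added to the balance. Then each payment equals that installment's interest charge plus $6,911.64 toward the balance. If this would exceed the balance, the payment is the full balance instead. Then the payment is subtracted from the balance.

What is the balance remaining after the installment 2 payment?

Installment 1: $43,467.86 +$434.68 interest = $43,902.54; pay $7,346.32 → $36,556.22
Installment 2: $36,556.22 +$365.56 interest = $36,921.78; pay $7,277.20 → $29,644.58

$29,644.58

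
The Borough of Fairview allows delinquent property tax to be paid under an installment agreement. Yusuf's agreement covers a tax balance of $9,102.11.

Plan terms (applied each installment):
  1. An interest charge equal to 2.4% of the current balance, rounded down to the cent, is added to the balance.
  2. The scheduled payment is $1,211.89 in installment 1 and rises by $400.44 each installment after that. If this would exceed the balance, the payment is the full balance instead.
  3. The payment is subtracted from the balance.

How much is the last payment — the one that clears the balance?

Installment 1: opening $9,102.11; interest $218.45 → $9,320.56; payment $1,211.89; balance $8,108.67
Installment 2: opening $8,108.67; interest $194.60 → $8,303.27; payment $1,612.33; balance $6,690.94
Installment 3: opening $6,690.94; interest $160.58 → $6,851.52; payment $2,012.77; balance $4,838.75
Installment 4: opening $4,838.75; interest $116.13 → $4,954.88; payment $2,413.21; balance $2,541.67
Installment 5: opening $2,541.67; interest $61.00 → $2,602.67; payment $2,602.67; balance $0.00

$2,602.67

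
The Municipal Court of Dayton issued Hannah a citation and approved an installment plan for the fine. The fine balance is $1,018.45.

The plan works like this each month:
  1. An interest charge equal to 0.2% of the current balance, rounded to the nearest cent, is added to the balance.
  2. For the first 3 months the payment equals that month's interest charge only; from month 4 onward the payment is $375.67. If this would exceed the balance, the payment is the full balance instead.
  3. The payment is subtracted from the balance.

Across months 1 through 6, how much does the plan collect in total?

$1,028.44

Month 1: $1,018.45 +$2.04 interest = $1,020.49; pay $2.04 → $1,018.45
Month 2: $1,018.45 +$2.04 interest = $1,020.49; pay $2.04 → $1,018.45
Month 3: $1,018.45 +$2.04 interest = $1,020.49; pay $2.04 → $1,018.45
Month 4: $1,018.45 +$2.04 interest = $1,020.49; pay $375.67 → $644.82
Month 5: $644.82 +$1.29 interest = $646.11; pay $375.67 → $270.44
Month 6: $270.44 +$0.54 interest = $270.98; pay $270.98 → $0.00
Total paid: $1,028.44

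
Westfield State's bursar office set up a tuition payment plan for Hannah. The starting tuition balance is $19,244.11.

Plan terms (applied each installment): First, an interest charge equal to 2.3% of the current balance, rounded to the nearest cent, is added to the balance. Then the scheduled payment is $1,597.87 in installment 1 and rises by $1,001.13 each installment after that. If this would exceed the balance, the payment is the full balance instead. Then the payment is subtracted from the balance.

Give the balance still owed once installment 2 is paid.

$15,905.89

# | Opening | Interest | Payment | End bal
1 | $19,244.11 | $442.61 | $1,597.87 | $18,088.85
2 | $18,088.85 | $416.04 | $2,599.00 | $15,905.89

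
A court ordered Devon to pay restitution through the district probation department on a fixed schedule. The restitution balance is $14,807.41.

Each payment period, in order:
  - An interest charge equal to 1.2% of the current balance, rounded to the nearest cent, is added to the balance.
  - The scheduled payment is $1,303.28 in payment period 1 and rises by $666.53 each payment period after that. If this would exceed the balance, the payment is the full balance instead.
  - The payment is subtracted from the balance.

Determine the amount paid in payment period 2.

$1,969.81

Payment period 1: opening $14,807.41; interest $177.69 → $14,985.10; payment $1,303.28; balance $13,681.82
Payment period 2: opening $13,681.82; interest $164.18 → $13,846.00; payment $1,969.81; balance $11,876.19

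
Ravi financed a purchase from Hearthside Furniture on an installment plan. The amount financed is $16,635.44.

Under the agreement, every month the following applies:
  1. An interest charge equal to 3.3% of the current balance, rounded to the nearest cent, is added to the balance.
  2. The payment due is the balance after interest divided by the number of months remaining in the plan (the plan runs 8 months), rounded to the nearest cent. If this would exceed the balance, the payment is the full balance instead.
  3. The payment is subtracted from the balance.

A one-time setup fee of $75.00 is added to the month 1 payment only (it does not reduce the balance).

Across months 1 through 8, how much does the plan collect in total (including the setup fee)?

$19,380.76

Month 1: $16,635.44 +$548.97 interest = $17,184.41; pay $2,148.05 (+ $75.00 fee) → $15,036.36
Month 2: $15,036.36 +$496.20 interest = $15,532.56; pay $2,218.94 → $13,313.62
Month 3: $13,313.62 +$439.35 interest = $13,752.97; pay $2,292.16 → $11,460.81
Month 4: $11,460.81 +$378.21 interest = $11,839.02; pay $2,367.80 → $9,471.22
Month 5: $9,471.22 +$312.55 interest = $9,783.77; pay $2,445.94 → $7,337.83
Month 6: $7,337.83 +$242.15 interest = $7,579.98; pay $2,526.66 → $5,053.32
Month 7: $5,053.32 +$166.76 interest = $5,220.08; pay $2,610.04 → $2,610.04
Month 8: $2,610.04 +$86.13 interest = $2,696.17; pay $2,696.17 → $0.00
Total paid: $19,380.76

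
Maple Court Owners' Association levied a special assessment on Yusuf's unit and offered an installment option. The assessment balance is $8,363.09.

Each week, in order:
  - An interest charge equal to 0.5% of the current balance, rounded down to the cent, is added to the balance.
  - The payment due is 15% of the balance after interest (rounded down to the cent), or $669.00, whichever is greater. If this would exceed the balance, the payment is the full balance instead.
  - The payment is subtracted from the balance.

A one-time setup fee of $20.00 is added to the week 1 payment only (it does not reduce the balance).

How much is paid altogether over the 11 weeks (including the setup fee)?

$8,604.48

# | Opening | Interest | Payment | Fee | End bal
1 | $8,363.09 | $41.81 | $1,260.73 | $20.00 | $7,144.17
2 | $7,144.17 | $35.72 | $1,076.98 | — | $6,102.91
3 | $6,102.91 | $30.51 | $920.01 | — | $5,213.41
4 | $5,213.41 | $26.06 | $785.92 | — | $4,453.55
5 | $4,453.55 | $22.26 | $671.37 | — | $3,804.44
6 | $3,804.44 | $19.02 | $669.00 | — | $3,154.46
7 | $3,154.46 | $15.77 | $669.00 | — | $2,501.23
8 | $2,501.23 | $12.50 | $669.00 | — | $1,844.73
9 | $1,844.73 | $9.22 | $669.00 | — | $1,184.95
10 | $1,184.95 | $5.92 | $669.00 | — | $521.87
11 | $521.87 | $2.60 | $524.47 | — | $0.00
Total paid: $8,604.48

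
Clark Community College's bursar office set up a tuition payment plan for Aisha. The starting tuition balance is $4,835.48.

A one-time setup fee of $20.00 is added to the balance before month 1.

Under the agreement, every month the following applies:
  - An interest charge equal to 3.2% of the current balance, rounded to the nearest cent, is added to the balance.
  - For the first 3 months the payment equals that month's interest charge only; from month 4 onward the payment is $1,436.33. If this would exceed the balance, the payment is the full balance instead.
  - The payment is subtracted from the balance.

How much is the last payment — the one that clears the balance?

$916.76

Month 1: opening $4,855.48; interest $155.38 → $5,010.86; payment $155.38; balance $4,855.48
Month 2: opening $4,855.48; interest $155.38 → $5,010.86; payment $155.38; balance $4,855.48
Month 3: opening $4,855.48; interest $155.38 → $5,010.86; payment $155.38; balance $4,855.48
Month 4: opening $4,855.48; interest $155.38 → $5,010.86; payment $1,436.33; balance $3,574.53
Month 5: opening $3,574.53; interest $114.38 → $3,688.91; payment $1,436.33; balance $2,252.58
Month 6: opening $2,252.58; interest $72.08 → $2,324.66; payment $1,436.33; balance $888.33
Month 7: opening $888.33; interest $28.43 → $916.76; payment $916.76; balance $0.00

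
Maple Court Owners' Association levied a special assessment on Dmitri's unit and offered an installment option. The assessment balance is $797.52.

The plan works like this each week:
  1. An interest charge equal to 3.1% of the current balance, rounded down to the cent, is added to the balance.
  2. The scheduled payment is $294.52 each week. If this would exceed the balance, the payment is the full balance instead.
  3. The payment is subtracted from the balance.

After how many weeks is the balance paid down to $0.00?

Week 1: $797.52 +$24.72 interest = $822.24; pay $294.52 → $527.72
Week 2: $527.72 +$16.35 interest = $544.07; pay $294.52 → $249.55
Week 3: $249.55 +$7.73 interest = $257.28; pay $257.28 → $0.00
Balance reaches $0.00 in week 3.

3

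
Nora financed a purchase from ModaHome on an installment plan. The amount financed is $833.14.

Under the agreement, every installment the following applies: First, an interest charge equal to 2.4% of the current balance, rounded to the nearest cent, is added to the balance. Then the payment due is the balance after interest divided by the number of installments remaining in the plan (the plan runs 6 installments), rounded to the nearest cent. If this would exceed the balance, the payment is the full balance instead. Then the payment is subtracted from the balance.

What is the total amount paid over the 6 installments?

$905.99

Installment 1: $833.14 +$20.00 interest = $853.14; pay $142.19 → $710.95
Installment 2: $710.95 +$17.06 interest = $728.01; pay $145.60 → $582.41
Installment 3: $582.41 +$13.98 interest = $596.39; pay $149.10 → $447.29
Installment 4: $447.29 +$10.73 interest = $458.02; pay $152.67 → $305.35
Installment 5: $305.35 +$7.33 interest = $312.68; pay $156.34 → $156.34
Installment 6: $156.34 +$3.75 interest = $160.09; pay $160.09 → $0.00
Total paid: $905.99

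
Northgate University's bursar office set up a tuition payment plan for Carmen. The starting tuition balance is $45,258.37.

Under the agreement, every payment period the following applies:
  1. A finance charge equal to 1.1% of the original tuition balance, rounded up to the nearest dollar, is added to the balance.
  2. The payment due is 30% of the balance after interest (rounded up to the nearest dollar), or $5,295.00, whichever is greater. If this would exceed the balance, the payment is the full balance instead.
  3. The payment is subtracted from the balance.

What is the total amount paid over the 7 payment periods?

$48,744.37

Payment period 1: opening $45,258.37; interest $498.00 → $45,756.37; payment $13,727.00; balance $32,029.37
Payment period 2: opening $32,029.37; interest $498.00 → $32,527.37; payment $9,759.00; balance $22,768.37
Payment period 3: opening $22,768.37; interest $498.00 → $23,266.37; payment $6,980.00; balance $16,286.37
Payment period 4: opening $16,286.37; interest $498.00 → $16,784.37; payment $5,295.00; balance $11,489.37
Payment period 5: opening $11,489.37; interest $498.00 → $11,987.37; payment $5,295.00; balance $6,692.37
Payment period 6: opening $6,692.37; interest $498.00 → $7,190.37; payment $5,295.00; balance $1,895.37
Payment period 7: opening $1,895.37; interest $498.00 → $2,393.37; payment $2,393.37; balance $0.00
Total paid: $48,744.37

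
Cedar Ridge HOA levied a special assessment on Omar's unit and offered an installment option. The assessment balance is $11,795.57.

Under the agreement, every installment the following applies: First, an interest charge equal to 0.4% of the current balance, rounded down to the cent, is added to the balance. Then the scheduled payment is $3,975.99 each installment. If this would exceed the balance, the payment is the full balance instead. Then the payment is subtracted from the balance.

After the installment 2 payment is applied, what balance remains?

# | Opening | Interest | Payment | End bal
1 | $11,795.57 | $47.18 | $3,975.99 | $7,866.76
2 | $7,866.76 | $31.46 | $3,975.99 | $3,922.23

$3,922.23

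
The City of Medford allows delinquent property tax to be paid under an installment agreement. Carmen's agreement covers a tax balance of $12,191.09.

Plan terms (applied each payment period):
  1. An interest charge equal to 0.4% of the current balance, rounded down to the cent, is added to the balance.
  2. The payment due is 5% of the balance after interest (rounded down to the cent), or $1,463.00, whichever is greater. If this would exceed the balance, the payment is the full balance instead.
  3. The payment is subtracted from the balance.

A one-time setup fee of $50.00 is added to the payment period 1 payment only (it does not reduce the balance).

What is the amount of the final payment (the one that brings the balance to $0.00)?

$720.37

Payment period 1: opening $12,191.09; interest $48.76 → $12,239.85; payment $1,463.00 (+ $50.00 fee); balance $10,776.85
Payment period 2: opening $10,776.85; interest $43.10 → $10,819.95; payment $1,463.00; balance $9,356.95
Payment period 3: opening $9,356.95; interest $37.42 → $9,394.37; payment $1,463.00; balance $7,931.37
Payment period 4: opening $7,931.37; interest $31.72 → $7,963.09; payment $1,463.00; balance $6,500.09
Payment period 5: opening $6,500.09; interest $26.00 → $6,526.09; payment $1,463.00; balance $5,063.09
Payment period 6: opening $5,063.09; interest $20.25 → $5,083.34; payment $1,463.00; balance $3,620.34
Payment period 7: opening $3,620.34; interest $14.48 → $3,634.82; payment $1,463.00; balance $2,171.82
Payment period 8: opening $2,171.82; interest $8.68 → $2,180.50; payment $1,463.00; balance $717.50
Payment period 9: opening $717.50; interest $2.87 → $720.37; payment $720.37; balance $0.00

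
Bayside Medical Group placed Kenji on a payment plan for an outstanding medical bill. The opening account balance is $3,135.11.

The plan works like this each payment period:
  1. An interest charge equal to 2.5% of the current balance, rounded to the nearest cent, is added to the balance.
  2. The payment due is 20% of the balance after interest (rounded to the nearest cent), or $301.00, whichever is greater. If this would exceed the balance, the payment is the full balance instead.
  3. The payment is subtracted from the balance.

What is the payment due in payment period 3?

$432.15

Payment period 1: opening $3,135.11; interest $78.38 → $3,213.49; payment $642.70; balance $2,570.79
Payment period 2: opening $2,570.79; interest $64.27 → $2,635.06; payment $527.01; balance $2,108.05
Payment period 3: opening $2,108.05; interest $52.70 → $2,160.75; payment $432.15; balance $1,728.60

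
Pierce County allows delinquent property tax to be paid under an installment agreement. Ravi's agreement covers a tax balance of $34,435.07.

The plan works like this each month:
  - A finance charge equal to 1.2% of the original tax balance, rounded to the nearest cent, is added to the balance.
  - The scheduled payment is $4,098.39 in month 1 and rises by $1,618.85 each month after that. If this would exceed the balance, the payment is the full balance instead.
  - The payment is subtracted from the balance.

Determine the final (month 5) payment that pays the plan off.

# | Opening | Interest | Payment | End bal
1 | $34,435.07 | $413.22 | $4,098.39 | $30,749.90
2 | $30,749.90 | $413.22 | $5,717.24 | $25,445.88
3 | $25,445.88 | $413.22 | $7,336.09 | $18,523.01
4 | $18,523.01 | $413.22 | $8,954.94 | $9,981.29
5 | $9,981.29 | $413.22 | $10,394.51 | $0.00

$10,394.51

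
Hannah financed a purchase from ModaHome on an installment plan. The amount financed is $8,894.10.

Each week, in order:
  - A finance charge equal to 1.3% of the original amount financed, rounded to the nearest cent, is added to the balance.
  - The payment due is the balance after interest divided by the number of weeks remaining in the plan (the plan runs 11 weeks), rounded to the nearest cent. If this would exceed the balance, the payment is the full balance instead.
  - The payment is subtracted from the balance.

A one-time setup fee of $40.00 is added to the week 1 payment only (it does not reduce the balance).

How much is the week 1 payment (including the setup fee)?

Week 1: $8,894.10 +$115.62 interest = $9,009.72; pay $819.07 (+ $40.00 fee) → $8,190.65

$859.07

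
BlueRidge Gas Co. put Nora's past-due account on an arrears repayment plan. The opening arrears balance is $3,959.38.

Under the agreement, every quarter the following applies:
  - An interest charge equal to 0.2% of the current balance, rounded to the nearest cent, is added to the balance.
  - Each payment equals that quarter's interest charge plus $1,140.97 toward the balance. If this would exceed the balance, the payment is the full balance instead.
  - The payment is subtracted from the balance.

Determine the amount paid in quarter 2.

$1,146.61

# | Opening | Interest | Payment | End bal
1 | $3,959.38 | $7.92 | $1,148.89 | $2,818.41
2 | $2,818.41 | $5.64 | $1,146.61 | $1,677.44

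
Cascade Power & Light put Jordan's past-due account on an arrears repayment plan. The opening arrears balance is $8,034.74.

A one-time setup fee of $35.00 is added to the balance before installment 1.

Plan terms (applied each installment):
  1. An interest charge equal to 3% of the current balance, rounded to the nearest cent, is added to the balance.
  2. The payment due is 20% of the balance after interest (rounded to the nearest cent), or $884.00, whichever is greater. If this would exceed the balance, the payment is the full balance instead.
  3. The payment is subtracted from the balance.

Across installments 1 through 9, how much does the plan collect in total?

# | Opening | Interest | Payment | End bal
1 | $8,069.74 | $242.09 | $1,662.37 | $6,649.46
2 | $6,649.46 | $199.48 | $1,369.79 | $5,479.15
3 | $5,479.15 | $164.37 | $1,128.70 | $4,514.82
4 | $4,514.82 | $135.44 | $930.05 | $3,720.21
5 | $3,720.21 | $111.61 | $884.00 | $2,947.82
6 | $2,947.82 | $88.43 | $884.00 | $2,152.25
7 | $2,152.25 | $64.57 | $884.00 | $1,332.82
8 | $1,332.82 | $39.98 | $884.00 | $488.80
9 | $488.80 | $14.66 | $503.46 | $0.00
Total paid: $9,130.37

$9,130.37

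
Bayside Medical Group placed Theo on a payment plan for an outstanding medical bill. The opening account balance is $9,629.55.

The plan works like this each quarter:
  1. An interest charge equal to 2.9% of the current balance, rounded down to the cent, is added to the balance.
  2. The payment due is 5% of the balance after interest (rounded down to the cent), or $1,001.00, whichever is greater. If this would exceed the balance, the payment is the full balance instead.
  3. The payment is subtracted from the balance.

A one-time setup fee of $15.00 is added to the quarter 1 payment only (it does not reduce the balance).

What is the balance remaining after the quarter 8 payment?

$3,234.25

Quarter 1: opening $9,629.55; interest $279.25 → $9,908.80; payment $1,001.00 (+ $15.00 fee); balance $8,907.80
Quarter 2: opening $8,907.80; interest $258.32 → $9,166.12; payment $1,001.00; balance $8,165.12
Quarter 3: opening $8,165.12; interest $236.78 → $8,401.90; payment $1,001.00; balance $7,400.90
Quarter 4: opening $7,400.90; interest $214.62 → $7,615.52; payment $1,001.00; balance $6,614.52
Quarter 5: opening $6,614.52; interest $191.82 → $6,806.34; payment $1,001.00; balance $5,805.34
Quarter 6: opening $5,805.34; interest $168.35 → $5,973.69; payment $1,001.00; balance $4,972.69
Quarter 7: opening $4,972.69; interest $144.20 → $5,116.89; payment $1,001.00; balance $4,115.89
Quarter 8: opening $4,115.89; interest $119.36 → $4,235.25; payment $1,001.00; balance $3,234.25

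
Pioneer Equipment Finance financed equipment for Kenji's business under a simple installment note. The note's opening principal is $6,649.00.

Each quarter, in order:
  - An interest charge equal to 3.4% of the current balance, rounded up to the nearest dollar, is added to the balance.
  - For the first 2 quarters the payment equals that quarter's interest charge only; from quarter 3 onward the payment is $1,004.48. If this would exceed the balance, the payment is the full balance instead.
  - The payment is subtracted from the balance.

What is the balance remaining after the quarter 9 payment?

$616.64

# | Opening | Interest | Payment | End bal
1 | $6,649.00 | $227.00 | $227.00 | $6,649.00
2 | $6,649.00 | $227.00 | $227.00 | $6,649.00
3 | $6,649.00 | $227.00 | $1,004.48 | $5,871.52
4 | $5,871.52 | $200.00 | $1,004.48 | $5,067.04
5 | $5,067.04 | $173.00 | $1,004.48 | $4,235.56
6 | $4,235.56 | $145.00 | $1,004.48 | $3,376.08
7 | $3,376.08 | $115.00 | $1,004.48 | $2,486.60
8 | $2,486.60 | $85.00 | $1,004.48 | $1,567.12
9 | $1,567.12 | $54.00 | $1,004.48 | $616.64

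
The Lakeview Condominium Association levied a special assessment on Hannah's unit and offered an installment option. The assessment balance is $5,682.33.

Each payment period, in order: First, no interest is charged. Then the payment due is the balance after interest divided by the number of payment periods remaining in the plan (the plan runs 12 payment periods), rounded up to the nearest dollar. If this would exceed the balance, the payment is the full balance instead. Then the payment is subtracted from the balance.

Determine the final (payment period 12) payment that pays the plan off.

# | Opening | Payment | End bal
1 | $5,682.33 | $474.00 | $5,208.33
2 | $5,208.33 | $474.00 | $4,734.33
3 | $4,734.33 | $474.00 | $4,260.33
4 | $4,260.33 | $474.00 | $3,786.33
5 | $3,786.33 | $474.00 | $3,312.33
6 | $3,312.33 | $474.00 | $2,838.33
7 | $2,838.33 | $474.00 | $2,364.33
8 | $2,364.33 | $473.00 | $1,891.33
9 | $1,891.33 | $473.00 | $1,418.33
10 | $1,418.33 | $473.00 | $945.33
11 | $945.33 | $473.00 | $472.33
12 | $472.33 | $472.33 | $0.00

$472.33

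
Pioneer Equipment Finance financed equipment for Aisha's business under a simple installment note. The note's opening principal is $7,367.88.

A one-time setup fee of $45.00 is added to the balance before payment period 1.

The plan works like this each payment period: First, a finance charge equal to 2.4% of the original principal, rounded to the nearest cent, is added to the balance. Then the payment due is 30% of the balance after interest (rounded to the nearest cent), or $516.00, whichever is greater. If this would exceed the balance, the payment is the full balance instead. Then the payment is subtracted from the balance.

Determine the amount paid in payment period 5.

$681.06

Payment period 1: opening $7,412.88; interest $176.83 → $7,589.71; payment $2,276.91; balance $5,312.80
Payment period 2: opening $5,312.80; interest $176.83 → $5,489.63; payment $1,646.89; balance $3,842.74
Payment period 3: opening $3,842.74; interest $176.83 → $4,019.57; payment $1,205.87; balance $2,813.70
Payment period 4: opening $2,813.70; interest $176.83 → $2,990.53; payment $897.16; balance $2,093.37
Payment period 5: opening $2,093.37; interest $176.83 → $2,270.20; payment $681.06; balance $1,589.14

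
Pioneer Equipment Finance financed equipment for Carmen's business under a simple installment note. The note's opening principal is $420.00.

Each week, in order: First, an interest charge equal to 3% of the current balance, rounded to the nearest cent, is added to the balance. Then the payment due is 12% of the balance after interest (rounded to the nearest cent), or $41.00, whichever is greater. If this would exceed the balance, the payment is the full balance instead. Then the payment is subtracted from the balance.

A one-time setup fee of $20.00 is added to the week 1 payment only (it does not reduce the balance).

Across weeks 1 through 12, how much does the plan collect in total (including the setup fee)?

$522.16

Week 1: $420.00 +$12.60 interest = $432.60; pay $51.91 (+ $20.00 fee) → $380.69
Week 2: $380.69 +$11.42 interest = $392.11; pay $47.05 → $345.06
Week 3: $345.06 +$10.35 interest = $355.41; pay $42.65 → $312.76
Week 4: $312.76 +$9.38 interest = $322.14; pay $41.00 → $281.14
Week 5: $281.14 +$8.43 interest = $289.57; pay $41.00 → $248.57
Week 6: $248.57 +$7.46 interest = $256.03; pay $41.00 → $215.03
Week 7: $215.03 +$6.45 interest = $221.48; pay $41.00 → $180.48
Week 8: $180.48 +$5.41 interest = $185.89; pay $41.00 → $144.89
Week 9: $144.89 +$4.35 interest = $149.24; pay $41.00 → $108.24
Week 10: $108.24 +$3.25 interest = $111.49; pay $41.00 → $70.49
Week 11: $70.49 +$2.11 interest = $72.60; pay $41.00 → $31.60
Week 12: $31.60 +$0.95 interest = $32.55; pay $32.55 → $0.00
Total paid: $522.16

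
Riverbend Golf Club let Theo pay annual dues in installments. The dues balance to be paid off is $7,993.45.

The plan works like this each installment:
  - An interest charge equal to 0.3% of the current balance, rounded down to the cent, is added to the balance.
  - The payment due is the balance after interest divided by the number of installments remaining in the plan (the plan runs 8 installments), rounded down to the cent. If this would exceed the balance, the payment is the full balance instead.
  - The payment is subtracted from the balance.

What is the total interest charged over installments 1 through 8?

# | Opening | Interest | Payment | End bal
1 | $7,993.45 | $23.98 | $1,002.17 | $7,015.26
2 | $7,015.26 | $21.04 | $1,005.18 | $6,031.12
3 | $6,031.12 | $18.09 | $1,008.20 | $5,041.01
4 | $5,041.01 | $15.12 | $1,011.22 | $4,044.91
5 | $4,044.91 | $12.13 | $1,014.26 | $3,042.78
6 | $3,042.78 | $9.12 | $1,017.30 | $2,034.60
7 | $2,034.60 | $6.10 | $1,020.35 | $1,020.35
8 | $1,020.35 | $3.06 | $1,023.41 | $0.00
Total interest: $23.98 + $21.04 + $18.09 + $15.12 + $12.13 + $9.12 + $6.10 + $3.06 = $108.64

$108.64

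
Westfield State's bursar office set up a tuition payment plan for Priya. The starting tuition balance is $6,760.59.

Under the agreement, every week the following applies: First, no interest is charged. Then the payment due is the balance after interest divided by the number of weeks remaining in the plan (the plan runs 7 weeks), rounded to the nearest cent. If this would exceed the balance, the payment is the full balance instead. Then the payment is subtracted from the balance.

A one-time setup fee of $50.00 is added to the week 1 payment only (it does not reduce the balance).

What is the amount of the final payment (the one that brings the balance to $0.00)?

Week 1: opening $6,760.59; payment $965.80 (+ $50.00 fee); balance $5,794.79
Week 2: opening $5,794.79; payment $965.80; balance $4,828.99
Week 3: opening $4,828.99; payment $965.80; balance $3,863.19
Week 4: opening $3,863.19; payment $965.80; balance $2,897.39
Week 5: opening $2,897.39; payment $965.80; balance $1,931.59
Week 6: opening $1,931.59; payment $965.80; balance $965.79
Week 7: opening $965.79; payment $965.79; balance $0.00

$965.79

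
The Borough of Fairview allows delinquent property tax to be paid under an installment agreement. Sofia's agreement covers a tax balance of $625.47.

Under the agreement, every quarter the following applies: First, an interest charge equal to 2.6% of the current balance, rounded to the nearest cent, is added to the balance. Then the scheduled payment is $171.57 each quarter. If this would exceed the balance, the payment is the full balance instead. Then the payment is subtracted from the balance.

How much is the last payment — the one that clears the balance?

$151.15

Quarter 1: $625.47 +$16.26 interest = $641.73; pay $171.57 → $470.16
Quarter 2: $470.16 +$12.22 interest = $482.38; pay $171.57 → $310.81
Quarter 3: $310.81 +$8.08 interest = $318.89; pay $171.57 → $147.32
Quarter 4: $147.32 +$3.83 interest = $151.15; pay $151.15 → $0.00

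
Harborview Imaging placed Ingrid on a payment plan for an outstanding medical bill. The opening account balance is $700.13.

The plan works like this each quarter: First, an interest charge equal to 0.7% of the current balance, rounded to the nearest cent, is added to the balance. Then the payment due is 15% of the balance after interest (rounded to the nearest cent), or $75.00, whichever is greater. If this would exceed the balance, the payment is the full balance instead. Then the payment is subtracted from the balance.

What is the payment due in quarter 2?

# | Opening | Interest | Payment | End bal
1 | $700.13 | $4.90 | $105.75 | $599.28
2 | $599.28 | $4.19 | $90.52 | $512.95

$90.52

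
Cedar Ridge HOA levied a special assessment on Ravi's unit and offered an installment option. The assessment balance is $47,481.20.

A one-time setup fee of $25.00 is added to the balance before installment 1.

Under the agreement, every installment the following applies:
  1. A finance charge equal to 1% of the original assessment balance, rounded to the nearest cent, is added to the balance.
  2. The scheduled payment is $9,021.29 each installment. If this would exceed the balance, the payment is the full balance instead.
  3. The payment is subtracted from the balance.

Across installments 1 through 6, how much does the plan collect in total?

$50,355.06

Installment 1: $47,506.20 +$474.81 interest = $47,981.01; pay $9,021.29 → $38,959.72
Installment 2: $38,959.72 +$474.81 interest = $39,434.53; pay $9,021.29 → $30,413.24
Installment 3: $30,413.24 +$474.81 interest = $30,888.05; pay $9,021.29 → $21,866.76
Installment 4: $21,866.76 +$474.81 interest = $22,341.57; pay $9,021.29 → $13,320.28
Installment 5: $13,320.28 +$474.81 interest = $13,795.09; pay $9,021.29 → $4,773.80
Installment 6: $4,773.80 +$474.81 interest = $5,248.61; pay $5,248.61 → $0.00
Total paid: $50,355.06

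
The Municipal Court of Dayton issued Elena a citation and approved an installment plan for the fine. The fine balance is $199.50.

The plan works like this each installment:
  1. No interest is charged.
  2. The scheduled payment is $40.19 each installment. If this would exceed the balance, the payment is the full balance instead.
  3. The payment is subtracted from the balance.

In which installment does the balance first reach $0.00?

Installment 1: $199.50 − $40.19 → $159.31
Installment 2: $159.31 − $40.19 → $119.12
Installment 3: $119.12 − $40.19 → $78.93
Installment 4: $78.93 − $40.19 → $38.74
Installment 5: $38.74 − $38.74 → $0.00
Balance reaches $0.00 in installment 5.

5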